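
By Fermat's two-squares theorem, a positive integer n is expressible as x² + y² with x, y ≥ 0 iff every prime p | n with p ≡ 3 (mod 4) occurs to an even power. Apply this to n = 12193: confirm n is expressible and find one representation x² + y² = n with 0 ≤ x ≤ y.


Step 1: Factor n = 12193 = 89 · 137.
Step 2: Check the mod-4 condition on each prime factor: 89 ≡ 1 (mod 4), exponent 1; 137 ≡ 1 (mod 4), exponent 1.
All primes ≡ 3 (mod 4) appear to even exponent (or don't appear), so by the two-squares theorem n IS expressible as a sum of two squares.
Step 3: Build a representation. Here n = 89 · 137 is a product of primes ≡ 1 (mod 4). Each prime p ≡ 1 (mod 4) is itself a sum of two squares; find a² by testing p − a² for a perfect square:
  89: 89 − 1² = 88, 89 − 2² = 85, 89 − 3² = 80, 89 − 4² = 73, 89 − 5² = 64 = 8² ⇒ 89 = 5² + 8².
  137: 137 − 1² = 136, 137 − 2² = 133, 137 − 3² = 128, 137 − 4² = 121 = 11² ⇒ 137 = 4² + 11².
  Combine using the Brahmagupta–Fibonacci identity (a² + b²)(c² + d²) = (ac − bd)² + (ad + bc)² = (ac + bd)² + (ad − bc)²:
  89 · 137 = 12193: from (5² + 8²)(4² + 11²), take (5·4 − 8·11, 5·11 + 8·4) = (20 − 88, 55 + 32) = (-68, 87); dropping signs (only squares matter) gives (68, 87); check 68² + 87² = 4624 + 7569 = 12193 ✓.
Step 4: Order so x ≤ y and verify: 68² + 87² = 4624 + 7569 = 12193 = n. ✓

n = 12193 = 68² + 87² (one valid representation with x ≤ y).


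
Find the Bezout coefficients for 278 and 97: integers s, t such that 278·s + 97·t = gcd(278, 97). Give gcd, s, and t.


Euclidean algorithm on (278, 97) — divide until remainder is 0:
  278 = 2 · 97 + 84
  97 = 1 · 84 + 13
  84 = 6 · 13 + 6
  13 = 2 · 6 + 1
  6 = 6 · 1 + 0
gcd(278, 97) = 1.
Track Bezout coefficients alongside the remainders: start with r₀ = 278 = a·1 + b·0 (s = 1, t = 0) and r₁ = 97 = a·0 + b·1 (s = 0, t = 1); each new remainder r_{k+1} = r_{k-1} − q_k·r_k inherits s_{k+1} = s_{k-1} − q_k·s_k, t_{k+1} = t_{k-1} − q_k·t_k, so r_k = a·s_k + b·t_k at every step:
  q = 2: r = 84, s = 1 − 2·0 = 1, t = 0 − 2·1 = -2  (check: 278·1 + 97·(-2) = 84)
  q = 1: r = 13, s = 0 − 1·1 = -1, t = 1 − 1·(-2) = 3  (check: 278·(-1) + 97·3 = 13)
  q = 6: r = 6, s = 1 − 6·(-1) = 7, t = -2 − 6·3 = -20  (check: 278·7 + 97·(-20) = 6)
  q = 2: r = 1, s = -1 − 2·7 = -15, t = 3 − 2·(-20) = 43  (check: 278·(-15) + 97·43 = 1)
The row with r = 1 (the gcd) gives the Bezout coefficients s = -15, t = 43.
Result: 278 · (-15) + 97 · (43) = 1.

gcd(278, 97) = 1; s = -15, t = 43 (check: 278·(-15) + 97·43 = 1).


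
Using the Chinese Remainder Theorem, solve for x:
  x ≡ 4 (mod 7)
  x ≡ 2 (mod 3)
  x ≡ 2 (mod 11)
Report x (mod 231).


Moduli 7, 3, 11 are pairwise coprime; by CRT there is a unique solution modulo M = 7 · 3 · 11 = 231.
Solve pairwise, accumulating the modulus:
  Start with x ≡ 4 (mod 7).
  Combine with x ≡ 2 (mod 3): since gcd(7, 3) = 1, we get a unique residue mod 21.
    Write x = 4 + 7·t and substitute into x ≡ 2 (mod 3): 7·t ≡ 2 − 4 = -2 (mod 3).
    Reduce coefficients mod 3: 1·t ≡ 1 (mod 3).
    So t ≡ 1 (mod 3).
    Then x = 4 + 7·1 = 11, valid modulo lcm(7, 3) = 21: x ≡ 11 (mod 21).
  Combine with x ≡ 2 (mod 11): since gcd(21, 11) = 1, we get a unique residue mod 231.
    Write x = 11 + 21·t and substitute into x ≡ 2 (mod 11): 21·t ≡ 2 − 11 = -9 (mod 11).
    Reduce coefficients mod 11: 10·t ≡ 2 (mod 11).
    The inverse of 10 mod 11 is 10 (since 10·10 = 100 = 9·11 + 1), so t ≡ 10·2 = 20 ≡ 9 (mod 11).
    Then x = 11 + 21·9 = 200, valid modulo lcm(21, 11) = 231: x ≡ 200 (mod 231).
Verify: 200 mod 7 = 4 ✓, 200 mod 3 = 2 ✓, 200 mod 11 = 2 ✓.

x ≡ 200 (mod 231).


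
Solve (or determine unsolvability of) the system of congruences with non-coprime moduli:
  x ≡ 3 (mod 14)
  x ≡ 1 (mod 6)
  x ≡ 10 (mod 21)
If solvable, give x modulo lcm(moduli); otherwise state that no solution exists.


Moduli 14, 6, 21 are not pairwise coprime, so CRT works modulo lcm(m_i) when all pairwise compatibility conditions hold.
Pairwise compatibility: gcd(m_i, m_j) must divide a_i - a_j for every pair.
Merge one congruence at a time:
  Start: x ≡ 3 (mod 14).
  Combine with x ≡ 1 (mod 6): gcd(14, 6) = 2; 1 - 3 = -2, which IS divisible by 2, so compatible.
    Write x = 3 + 14·t and substitute into x ≡ 1 (mod 6): 14·t ≡ 1 − 3 = -2 (mod 6).
    Divide the congruence (and modulus) by g = 2: 7·t ≡ -1 (mod 3).
    Reduce coefficients mod 3: 1·t ≡ 2 (mod 3).
    So t ≡ 2 (mod 3).
    Then x = 3 + 14·2 = 31, valid modulo lcm(14, 6) = 42: x ≡ 31 (mod 42).
  Combine with x ≡ 10 (mod 21): gcd(42, 21) = 21; 10 - 31 = -21, which IS divisible by 21, so compatible.
    Write x = 31 + 42·t and substitute into x ≡ 10 (mod 21): 42·t ≡ 10 − 31 = -21 (mod 21).
    Divide the congruence (and modulus) by g = 21: 2·t ≡ -1 (mod 1).
    Modulo 1 every t works; take t = 0.
    Then x = 31 + 42·0 = 31, valid modulo lcm(42, 21) = 42: x ≡ 31 (mod 42).
Verify: 31 mod 14 = 3, 31 mod 6 = 1, 31 mod 21 = 10.

x ≡ 31 (mod 42).


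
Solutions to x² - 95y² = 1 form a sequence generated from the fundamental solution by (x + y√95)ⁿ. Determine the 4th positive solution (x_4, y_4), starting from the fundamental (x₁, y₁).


Step 1: Find the fundamental solution (x₁, y₁) of x² - 95y² = 1.
  Expand √95 as a continued fraction. a₀ = ⌊√95⌋ = 9; iterate m_{k+1} = d_k·a_k − m_k, d_{k+1} = (95 − m_{k+1}²)/d_k, a_{k+1} = ⌊(a₀ + m_{k+1})/d_{k+1}⌋ (starting m₀ = 0, d₀ = 1), with convergents p_k = a_k·p_{k-1} + p_{k-2}, q_k = a_k·q_{k-1} + q_{k-2} (p₋₁ = 1, q₋₁ = 0):
  k = 0: a₀ = 9; p₀/q₀ = 9/1; p₀² − 95·q₀² = 81 − 95 = -14.
  k = 1: m = 9, d = 14, a = ⌊(9 + 9)/14⌋ = 1; p/q = (1·9 + 1)/(1·1 + 0) = 10/1; p² − 95·q² = 100 − 95 = 5.
  k = 2: m = 5, d = 5, a = ⌊(9 + 5)/5⌋ = 2; p/q = (2·10 + 9)/(2·1 + 1) = 29/3; p² − 95·q² = 841 − 855 = -14.
  k = 3: m = 5, d = 14, a = ⌊(9 + 5)/14⌋ = 1; p/q = (1·29 + 10)/(1·3 + 1) = 39/4; p² − 95·q² = 1521 − 1520 = 1.
  The first convergent with p² − 95·q² = 1 gives the fundamental solution (x₁, y₁) = (39, 4).
Step 2: Apply the recurrence (x_{n+1}, y_{n+1}) = (x₁x_n + 95y₁y_n, x₁y_n + y₁x_n) repeatedly.
  From (x_1, y_1) = (39, 4): x_2 = 39·39 + 95·4·4 = 3041; y_2 = 39·4 + 4·39 = 312.
  From (x_2, y_2) = (3041, 312): x_3 = 39·3041 + 95·4·312 = 237159; y_3 = 39·312 + 4·3041 = 24332.
  From (x_3, y_3) = (237159, 24332): x_4 = 39·237159 + 95·4·24332 = 18495361; y_4 = 39·24332 + 4·237159 = 1897584.
Step 3: Verify x_4² - 95·y_4² = 342078378520321 - 342078378520320 = 1 (should be 1). ✓

(x_1, y_1) = (39, 4); (x_4, y_4) = (18495361, 1897584).


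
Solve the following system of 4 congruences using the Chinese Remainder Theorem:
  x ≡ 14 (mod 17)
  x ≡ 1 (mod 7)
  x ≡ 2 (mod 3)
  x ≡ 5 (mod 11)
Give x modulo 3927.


Product of moduli M = 17 · 7 · 3 · 11 = 3927.
Merge one congruence at a time:
  Start: x ≡ 14 (mod 17).
  Combine with x ≡ 1 (mod 7); new modulus lcm = 119.
    Write x = 14 + 17·t and substitute into x ≡ 1 (mod 7): 17·t ≡ 1 − 14 = -13 (mod 7).
    Reduce coefficients mod 7: 3·t ≡ 1 (mod 7).
    The inverse of 3 mod 7 is 5 (since 3·5 = 15 = 2·7 + 1), so t ≡ 5·1 = 5 ≡ 5 (mod 7).
    Then x = 14 + 17·5 = 99, valid modulo lcm(17, 7) = 119: x ≡ 99 (mod 119).
  Combine with x ≡ 2 (mod 3); new modulus lcm = 357.
    Write x = 99 + 119·t and substitute into x ≡ 2 (mod 3): 119·t ≡ 2 − 99 = -97 (mod 3).
    Reduce coefficients mod 3: 2·t ≡ 2 (mod 3).
    The inverse of 2 mod 3 is 2 (since 2·2 = 4 = 1·3 + 1), so t ≡ 2·2 = 4 ≡ 1 (mod 3).
    Then x = 99 + 119·1 = 218, valid modulo lcm(119, 3) = 357: x ≡ 218 (mod 357).
  Combine with x ≡ 5 (mod 11); new modulus lcm = 3927.
    Write x = 218 + 357·t and substitute into x ≡ 5 (mod 11): 357·t ≡ 5 − 218 = -213 (mod 11).
    Reduce coefficients mod 11: 5·t ≡ 7 (mod 11).
    The inverse of 5 mod 11 is 9 (since 5·9 = 45 = 4·11 + 1), so t ≡ 9·7 = 63 ≡ 8 (mod 11).
    Then x = 218 + 357·8 = 3074, valid modulo lcm(357, 11) = 3927: x ≡ 3074 (mod 3927).
Verify against each original: 3074 mod 17 = 14, 3074 mod 7 = 1, 3074 mod 3 = 2, 3074 mod 11 = 5.

x ≡ 3074 (mod 3927).


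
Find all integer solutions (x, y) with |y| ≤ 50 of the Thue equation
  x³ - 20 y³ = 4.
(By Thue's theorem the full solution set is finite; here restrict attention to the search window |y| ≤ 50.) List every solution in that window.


The equation is x³ - 20y³ = 4. For fixed y, x³ = 20·y³ + 4, so a solution requires the RHS to be a perfect cube.
Strategy: iterate y from -50 to 50, compute RHS = 20·y³ + 4, and check whether it is a (positive or negative) perfect cube.
Check small values of y:
  y = 0: RHS = 4 is not a perfect cube.
  y = 1: RHS = 24 is not a perfect cube.
  y = -1: RHS = -16 is not a perfect cube.
  y = 2: RHS = 164 is not a perfect cube.
  y = -2: RHS = -156 is not a perfect cube.
  y = 3: RHS = 544 is not a perfect cube.
  y = -3: RHS = -536 is not a perfect cube.
Continuing the search up to |y| = 50 finds no solutions either.
No (x, y) in the scanned range satisfies the equation.

No integer solutions with |y| ≤ 50.


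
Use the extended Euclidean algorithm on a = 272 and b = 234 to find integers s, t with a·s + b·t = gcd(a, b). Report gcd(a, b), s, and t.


Euclidean algorithm on (272, 234) — divide until remainder is 0:
  272 = 1 · 234 + 38
  234 = 6 · 38 + 6
  38 = 6 · 6 + 2
  6 = 3 · 2 + 0
gcd(272, 234) = 2.
Track Bezout coefficients alongside the remainders: start with r₀ = 272 = a·1 + b·0 (s = 1, t = 0) and r₁ = 234 = a·0 + b·1 (s = 0, t = 1); each new remainder r_{k+1} = r_{k-1} − q_k·r_k inherits s_{k+1} = s_{k-1} − q_k·s_k, t_{k+1} = t_{k-1} − q_k·t_k, so r_k = a·s_k + b·t_k at every step:
  q = 1: r = 38, s = 1 − 1·0 = 1, t = 0 − 1·1 = -1  (check: 272·1 + 234·(-1) = 38)
  q = 6: r = 6, s = 0 − 6·1 = -6, t = 1 − 6·(-1) = 7  (check: 272·(-6) + 234·7 = 6)
  q = 6: r = 2, s = 1 − 6·(-6) = 37, t = -1 − 6·7 = -43  (check: 272·37 + 234·(-43) = 2)
The row with r = 2 (the gcd) gives the Bezout coefficients s = 37, t = -43.
Result: 272 · (37) + 234 · (-43) = 2.

gcd(272, 234) = 2; s = 37, t = -43 (check: 272·37 + 234·(-43) = 2).


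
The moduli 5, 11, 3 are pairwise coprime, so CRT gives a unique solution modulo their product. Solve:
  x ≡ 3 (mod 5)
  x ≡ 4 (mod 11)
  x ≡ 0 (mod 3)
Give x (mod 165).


Moduli 5, 11, 3 are pairwise coprime; by CRT there is a unique solution modulo M = 5 · 11 · 3 = 165.
Solve pairwise, accumulating the modulus:
  Start with x ≡ 3 (mod 5).
  Combine with x ≡ 4 (mod 11): since gcd(5, 11) = 1, we get a unique residue mod 55.
    Write x = 3 + 5·t and substitute into x ≡ 4 (mod 11): 5·t ≡ 4 − 3 = 1 (mod 11).
    The inverse of 5 mod 11 is 9 (since 5·9 = 45 = 4·11 + 1), so t ≡ 9·1 = 9 ≡ 9 (mod 11).
    Then x = 3 + 5·9 = 48, valid modulo lcm(5, 11) = 55: x ≡ 48 (mod 55).
  Combine with x ≡ 0 (mod 3): since gcd(55, 3) = 1, we get a unique residue mod 165.
    Write x = 48 + 55·t and substitute into x ≡ 0 (mod 3): 55·t ≡ 0 − 48 = -48 (mod 3).
    Reduce coefficients mod 3: 1·t ≡ 0 (mod 3).
    So t ≡ 0 (mod 3).
    Then x = 48 + 55·0 = 48, valid modulo lcm(55, 3) = 165: x ≡ 48 (mod 165).
Verify: 48 mod 5 = 3 ✓, 48 mod 11 = 4 ✓, 48 mod 3 = 0 ✓.

x ≡ 48 (mod 165).


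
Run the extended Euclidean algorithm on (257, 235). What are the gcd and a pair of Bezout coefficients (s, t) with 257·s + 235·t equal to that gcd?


Euclidean algorithm on (257, 235) — divide until remainder is 0:
  257 = 1 · 235 + 22
  235 = 10 · 22 + 15
  22 = 1 · 15 + 7
  15 = 2 · 7 + 1
  7 = 7 · 1 + 0
gcd(257, 235) = 1.
Track Bezout coefficients alongside the remainders: start with r₀ = 257 = a·1 + b·0 (s = 1, t = 0) and r₁ = 235 = a·0 + b·1 (s = 0, t = 1); each new remainder r_{k+1} = r_{k-1} − q_k·r_k inherits s_{k+1} = s_{k-1} − q_k·s_k, t_{k+1} = t_{k-1} − q_k·t_k, so r_k = a·s_k + b·t_k at every step:
  q = 1: r = 22, s = 1 − 1·0 = 1, t = 0 − 1·1 = -1  (check: 257·1 + 235·(-1) = 22)
  q = 10: r = 15, s = 0 − 10·1 = -10, t = 1 − 10·(-1) = 11  (check: 257·(-10) + 235·11 = 15)
  q = 1: r = 7, s = 1 − 1·(-10) = 11, t = -1 − 1·11 = -12  (check: 257·11 + 235·(-12) = 7)
  q = 2: r = 1, s = -10 − 2·11 = -32, t = 11 − 2·(-12) = 35  (check: 257·(-32) + 235·35 = 1)
The row with r = 1 (the gcd) gives the Bezout coefficients s = -32, t = 35.
Result: 257 · (-32) + 235 · (35) = 1.

gcd(257, 235) = 1; s = -32, t = 35 (check: 257·(-32) + 235·35 = 1).


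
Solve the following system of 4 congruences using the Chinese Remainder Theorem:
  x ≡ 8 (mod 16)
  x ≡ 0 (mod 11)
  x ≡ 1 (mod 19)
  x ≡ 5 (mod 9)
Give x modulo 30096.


Product of moduli M = 16 · 11 · 19 · 9 = 30096.
Merge one congruence at a time:
  Start: x ≡ 8 (mod 16).
  Combine with x ≡ 0 (mod 11); new modulus lcm = 176.
    Write x = 8 + 16·t and substitute into x ≡ 0 (mod 11): 16·t ≡ 0 − 8 = -8 (mod 11).
    Reduce coefficients mod 11: 5·t ≡ 3 (mod 11).
    The inverse of 5 mod 11 is 9 (since 5·9 = 45 = 4·11 + 1), so t ≡ 9·3 = 27 ≡ 5 (mod 11).
    Then x = 8 + 16·5 = 88, valid modulo lcm(16, 11) = 176: x ≡ 88 (mod 176).
  Combine with x ≡ 1 (mod 19); new modulus lcm = 3344.
    Write x = 88 + 176·t and substitute into x ≡ 1 (mod 19): 176·t ≡ 1 − 88 = -87 (mod 19).
    Reduce coefficients mod 19: 5·t ≡ 8 (mod 19).
    The inverse of 5 mod 19 is 4 (since 5·4 = 20 = 1·19 + 1), so t ≡ 4·8 = 32 ≡ 13 (mod 19).
    Then x = 88 + 176·13 = 2376, valid modulo lcm(176, 19) = 3344: x ≡ 2376 (mod 3344).
  Combine with x ≡ 5 (mod 9); new modulus lcm = 30096.
    Write x = 2376 + 3344·t and substitute into x ≡ 5 (mod 9): 3344·t ≡ 5 − 2376 = -2371 (mod 9).
    Reduce coefficients mod 9: 5·t ≡ 5 (mod 9).
    The inverse of 5 mod 9 is 2 (since 5·2 = 10 = 1·9 + 1), so t ≡ 2·5 = 10 ≡ 1 (mod 9).
    Then x = 2376 + 3344·1 = 5720, valid modulo lcm(3344, 9) = 30096: x ≡ 5720 (mod 30096).
Verify against each original: 5720 mod 16 = 8, 5720 mod 11 = 0, 5720 mod 19 = 1, 5720 mod 9 = 5.

x ≡ 5720 (mod 30096).


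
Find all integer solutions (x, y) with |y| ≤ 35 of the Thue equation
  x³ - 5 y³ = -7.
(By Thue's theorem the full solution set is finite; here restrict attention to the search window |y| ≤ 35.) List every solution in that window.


The equation is x³ - 5y³ = -7. For fixed y, x³ = 5·y³ − 7, so a solution requires the RHS to be a perfect cube.
Strategy: iterate y from -35 to 35, compute RHS = 5·y³ − 7, and check whether it is a (positive or negative) perfect cube.
Check small values of y:
  y = 0: RHS = -7 is not a perfect cube.
  y = 1: RHS = -2 is not a perfect cube.
  y = -1: RHS = -12 is not a perfect cube.
  y = 2: RHS = 33 is not a perfect cube.
  y = -2: RHS = -47 is not a perfect cube.
  y = 3: RHS = 128 is not a perfect cube.
  y = -3: RHS = -142 is not a perfect cube.
Continuing the search up to |y| = 35 finds no solutions either.
No (x, y) in the scanned range satisfies the equation.

No integer solutions with |y| ≤ 35.


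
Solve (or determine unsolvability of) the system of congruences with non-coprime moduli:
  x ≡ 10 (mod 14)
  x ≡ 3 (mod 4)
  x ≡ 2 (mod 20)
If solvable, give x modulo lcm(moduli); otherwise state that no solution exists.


Moduli 14, 4, 20 are not pairwise coprime, so CRT works modulo lcm(m_i) when all pairwise compatibility conditions hold.
Pairwise compatibility: gcd(m_i, m_j) must divide a_i - a_j for every pair.
Merge one congruence at a time:
  Start: x ≡ 10 (mod 14).
  Combine with x ≡ 3 (mod 4): gcd(14, 4) = 2, and 3 - 10 = -7 is NOT divisible by 2.
    ⇒ system is inconsistent (no integer solution).

No solution (the system is inconsistent).


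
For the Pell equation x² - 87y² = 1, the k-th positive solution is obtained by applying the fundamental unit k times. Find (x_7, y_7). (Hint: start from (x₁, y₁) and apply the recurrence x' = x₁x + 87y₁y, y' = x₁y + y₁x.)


Step 1: Find the fundamental solution (x₁, y₁) of x² - 87y² = 1.
  Expand √87 as a continued fraction. a₀ = ⌊√87⌋ = 9; iterate m_{k+1} = d_k·a_k − m_k, d_{k+1} = (87 − m_{k+1}²)/d_k, a_{k+1} = ⌊(a₀ + m_{k+1})/d_{k+1}⌋ (starting m₀ = 0, d₀ = 1), with convergents p_k = a_k·p_{k-1} + p_{k-2}, q_k = a_k·q_{k-1} + q_{k-2} (p₋₁ = 1, q₋₁ = 0):
  k = 0: a₀ = 9; p₀/q₀ = 9/1; p₀² − 87·q₀² = 81 − 87 = -6.
  k = 1: m = 9, d = 6, a = ⌊(9 + 9)/6⌋ = 3; p/q = (3·9 + 1)/(3·1 + 0) = 28/3; p² − 87·q² = 784 − 783 = 1.
  The first convergent with p² − 87·q² = 1 gives the fundamental solution (x₁, y₁) = (28, 3).
Step 2: Apply the recurrence (x_{n+1}, y_{n+1}) = (x₁x_n + 87y₁y_n, x₁y_n + y₁x_n) repeatedly.
  From (x_1, y_1) = (28, 3): x_2 = 28·28 + 87·3·3 = 1567; y_2 = 28·3 + 3·28 = 168.
  From (x_2, y_2) = (1567, 168): x_3 = 28·1567 + 87·3·168 = 87724; y_3 = 28·168 + 3·1567 = 9405.
  From (x_3, y_3) = (87724, 9405): x_4 = 28·87724 + 87·3·9405 = 4910977; y_4 = 28·9405 + 3·87724 = 526512.
  From (x_4, y_4) = (4910977, 526512): x_5 = 28·4910977 + 87·3·526512 = 274926988; y_5 = 28·526512 + 3·4910977 = 29475267.
  From (x_5, y_5) = (274926988, 29475267): x_6 = 28·274926988 + 87·3·29475267 = 15391000351; y_6 = 28·29475267 + 3·274926988 = 1650088440.
  From (x_6, y_6) = (15391000351, 1650088440): x_7 = 28·15391000351 + 87·3·1650088440 = 861621092668; y_7 = 28·1650088440 + 3·15391000351 = 92375477373.
Step 3: Verify x_7² - 87·y_7² = 742390907330398243358224 - 742390907330398243358223 = 1 (should be 1). ✓

(x_1, y_1) = (28, 3); (x_7, y_7) = (861621092668, 92375477373).


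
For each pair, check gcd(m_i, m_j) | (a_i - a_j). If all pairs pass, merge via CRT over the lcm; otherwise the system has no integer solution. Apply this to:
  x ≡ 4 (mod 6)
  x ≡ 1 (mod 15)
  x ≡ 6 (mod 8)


Moduli 6, 15, 8 are not pairwise coprime, so CRT works modulo lcm(m_i) when all pairwise compatibility conditions hold.
Pairwise compatibility: gcd(m_i, m_j) must divide a_i - a_j for every pair.
Merge one congruence at a time:
  Start: x ≡ 4 (mod 6).
  Combine with x ≡ 1 (mod 15): gcd(6, 15) = 3; 1 - 4 = -3, which IS divisible by 3, so compatible.
    Write x = 4 + 6·t and substitute into x ≡ 1 (mod 15): 6·t ≡ 1 − 4 = -3 (mod 15).
    Divide the congruence (and modulus) by g = 3: 2·t ≡ -1 (mod 5).
    Reduce coefficients mod 5: 2·t ≡ 4 (mod 5).
    The inverse of 2 mod 5 is 3 (since 2·3 = 6 = 1·5 + 1), so t ≡ 3·4 = 12 ≡ 2 (mod 5).
    Then x = 4 + 6·2 = 16, valid modulo lcm(6, 15) = 30: x ≡ 16 (mod 30).
  Combine with x ≡ 6 (mod 8): gcd(30, 8) = 2; 6 - 16 = -10, which IS divisible by 2, so compatible.
    Write x = 16 + 30·t and substitute into x ≡ 6 (mod 8): 30·t ≡ 6 − 16 = -10 (mod 8).
    Divide the congruence (and modulus) by g = 2: 15·t ≡ -5 (mod 4).
    Reduce coefficients mod 4: 3·t ≡ 3 (mod 4).
    The inverse of 3 mod 4 is 3 (since 3·3 = 9 = 2·4 + 1), so t ≡ 3·3 = 9 ≡ 1 (mod 4).
    Then x = 16 + 30·1 = 46, valid modulo lcm(30, 8) = 120: x ≡ 46 (mod 120).
Verify: 46 mod 6 = 4, 46 mod 15 = 1, 46 mod 8 = 6.

x ≡ 46 (mod 120).


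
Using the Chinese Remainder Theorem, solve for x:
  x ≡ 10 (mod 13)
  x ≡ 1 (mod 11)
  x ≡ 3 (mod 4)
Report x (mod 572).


Moduli 13, 11, 4 are pairwise coprime; by CRT there is a unique solution modulo M = 13 · 11 · 4 = 572.
Solve pairwise, accumulating the modulus:
  Start with x ≡ 10 (mod 13).
  Combine with x ≡ 1 (mod 11): since gcd(13, 11) = 1, we get a unique residue mod 143.
    Write x = 10 + 13·t and substitute into x ≡ 1 (mod 11): 13·t ≡ 1 − 10 = -9 (mod 11).
    Reduce coefficients mod 11: 2·t ≡ 2 (mod 11).
    The inverse of 2 mod 11 is 6 (since 2·6 = 12 = 1·11 + 1), so t ≡ 6·2 = 12 ≡ 1 (mod 11).
    Then x = 10 + 13·1 = 23, valid modulo lcm(13, 11) = 143: x ≡ 23 (mod 143).
  Combine with x ≡ 3 (mod 4): since gcd(143, 4) = 1, we get a unique residue mod 572.
    Write x = 23 + 143·t and substitute into x ≡ 3 (mod 4): 143·t ≡ 3 − 23 = -20 (mod 4).
    Reduce coefficients mod 4: 3·t ≡ 0 (mod 4).
    The inverse of 3 mod 4 is 3 (since 3·3 = 9 = 2·4 + 1), so t ≡ 3·0 = 0 ≡ 0 (mod 4).
    Then x = 23 + 143·0 = 23, valid modulo lcm(143, 4) = 572: x ≡ 23 (mod 572).
Verify: 23 mod 13 = 10 ✓, 23 mod 11 = 1 ✓, 23 mod 4 = 3 ✓.

x ≡ 23 (mod 572).


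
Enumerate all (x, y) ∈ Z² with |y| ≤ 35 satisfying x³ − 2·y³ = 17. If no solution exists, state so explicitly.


The equation is x³ - 2y³ = 17. For fixed y, x³ = 2·y³ + 17, so a solution requires the RHS to be a perfect cube.
Strategy: iterate y from -35 to 35, compute RHS = 2·y³ + 17, and check whether it is a (positive or negative) perfect cube.
Check small values of y:
  y = 0: RHS = 17 is not a perfect cube.
  y = 1: RHS = 19 is not a perfect cube.
  y = -1: RHS = 15 is not a perfect cube.
  y = 2: RHS = 33 is not a perfect cube.
  y = -2: RHS = 1 = (1)³ ⇒ x = 1 works.
  y = 3: RHS = 71 is not a perfect cube.
  y = -3: RHS = -37 is not a perfect cube.
Continuing the search up to |y| = 35 finds no further solutions beyond those listed.
Collected solutions: (1, -2).

Solutions (with |y| ≤ 35): (1, -2).


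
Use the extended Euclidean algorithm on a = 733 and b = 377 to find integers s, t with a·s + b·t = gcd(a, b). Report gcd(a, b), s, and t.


Euclidean algorithm on (733, 377) — divide until remainder is 0:
  733 = 1 · 377 + 356
  377 = 1 · 356 + 21
  356 = 16 · 21 + 20
  21 = 1 · 20 + 1
  20 = 20 · 1 + 0
gcd(733, 377) = 1.
Track Bezout coefficients alongside the remainders: start with r₀ = 733 = a·1 + b·0 (s = 1, t = 0) and r₁ = 377 = a·0 + b·1 (s = 0, t = 1); each new remainder r_{k+1} = r_{k-1} − q_k·r_k inherits s_{k+1} = s_{k-1} − q_k·s_k, t_{k+1} = t_{k-1} − q_k·t_k, so r_k = a·s_k + b·t_k at every step:
  q = 1: r = 356, s = 1 − 1·0 = 1, t = 0 − 1·1 = -1  (check: 733·1 + 377·(-1) = 356)
  q = 1: r = 21, s = 0 − 1·1 = -1, t = 1 − 1·(-1) = 2  (check: 733·(-1) + 377·2 = 21)
  q = 16: r = 20, s = 1 − 16·(-1) = 17, t = -1 − 16·2 = -33  (check: 733·17 + 377·(-33) = 20)
  q = 1: r = 1, s = -1 − 1·17 = -18, t = 2 − 1·(-33) = 35  (check: 733·(-18) + 377·35 = 1)
The row with r = 1 (the gcd) gives the Bezout coefficients s = -18, t = 35.
Result: 733 · (-18) + 377 · (35) = 1.

gcd(733, 377) = 1; s = -18, t = 35 (check: 733·(-18) + 377·35 = 1).


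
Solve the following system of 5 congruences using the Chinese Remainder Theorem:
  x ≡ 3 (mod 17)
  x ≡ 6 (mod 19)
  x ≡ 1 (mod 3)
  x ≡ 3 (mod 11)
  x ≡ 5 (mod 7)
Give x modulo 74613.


Product of moduli M = 17 · 19 · 3 · 11 · 7 = 74613.
Merge one congruence at a time:
  Start: x ≡ 3 (mod 17).
  Combine with x ≡ 6 (mod 19); new modulus lcm = 323.
    Write x = 3 + 17·t and substitute into x ≡ 6 (mod 19): 17·t ≡ 6 − 3 = 3 (mod 19).
    The inverse of 17 mod 19 is 9 (since 17·9 = 153 = 8·19 + 1), so t ≡ 9·3 = 27 ≡ 8 (mod 19).
    Then x = 3 + 17·8 = 139, valid modulo lcm(17, 19) = 323: x ≡ 139 (mod 323).
  Combine with x ≡ 1 (mod 3); new modulus lcm = 969.
    Write x = 139 + 323·t and substitute into x ≡ 1 (mod 3): 323·t ≡ 1 − 139 = -138 (mod 3).
    Reduce coefficients mod 3: 2·t ≡ 0 (mod 3).
    The inverse of 2 mod 3 is 2 (since 2·2 = 4 = 1·3 + 1), so t ≡ 2·0 = 0 ≡ 0 (mod 3).
    Then x = 139 + 323·0 = 139, valid modulo lcm(323, 3) = 969: x ≡ 139 (mod 969).
  Combine with x ≡ 3 (mod 11); new modulus lcm = 10659.
    Write x = 139 + 969·t and substitute into x ≡ 3 (mod 11): 969·t ≡ 3 − 139 = -136 (mod 11).
    Reduce coefficients mod 11: 1·t ≡ 7 (mod 11).
    So t ≡ 7 (mod 11).
    Then x = 139 + 969·7 = 6922, valid modulo lcm(969, 11) = 10659: x ≡ 6922 (mod 10659).
  Combine with x ≡ 5 (mod 7); new modulus lcm = 74613.
    Write x = 6922 + 10659·t and substitute into x ≡ 5 (mod 7): 10659·t ≡ 5 − 6922 = -6917 (mod 7).
    Reduce coefficients mod 7: 5·t ≡ 6 (mod 7).
    The inverse of 5 mod 7 is 3 (since 5·3 = 15 = 2·7 + 1), so t ≡ 3·6 = 18 ≡ 4 (mod 7).
    Then x = 6922 + 10659·4 = 49558, valid modulo lcm(10659, 7) = 74613: x ≡ 49558 (mod 74613).
Verify against each original: 49558 mod 17 = 3, 49558 mod 19 = 6, 49558 mod 3 = 1, 49558 mod 11 = 3, 49558 mod 7 = 5.

x ≡ 49558 (mod 74613).


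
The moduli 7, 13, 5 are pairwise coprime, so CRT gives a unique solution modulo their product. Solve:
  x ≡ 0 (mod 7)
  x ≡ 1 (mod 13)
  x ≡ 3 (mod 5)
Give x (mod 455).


Moduli 7, 13, 5 are pairwise coprime; by CRT there is a unique solution modulo M = 7 · 13 · 5 = 455.
Solve pairwise, accumulating the modulus:
  Start with x ≡ 0 (mod 7).
  Combine with x ≡ 1 (mod 13): since gcd(7, 13) = 1, we get a unique residue mod 91.
    Write x = 0 + 7·t and substitute into x ≡ 1 (mod 13): 7·t ≡ 1 − 0 = 1 (mod 13).
    The inverse of 7 mod 13 is 2 (since 7·2 = 14 = 1·13 + 1), so t ≡ 2·1 = 2 ≡ 2 (mod 13).
    Then x = 0 + 7·2 = 14, valid modulo lcm(7, 13) = 91: x ≡ 14 (mod 91).
  Combine with x ≡ 3 (mod 5): since gcd(91, 5) = 1, we get a unique residue mod 455.
    Write x = 14 + 91·t and substitute into x ≡ 3 (mod 5): 91·t ≡ 3 − 14 = -11 (mod 5).
    Reduce coefficients mod 5: 1·t ≡ 4 (mod 5).
    So t ≡ 4 (mod 5).
    Then x = 14 + 91·4 = 378, valid modulo lcm(91, 5) = 455: x ≡ 378 (mod 455).
Verify: 378 mod 7 = 0 ✓, 378 mod 13 = 1 ✓, 378 mod 5 = 3 ✓.

x ≡ 378 (mod 455).


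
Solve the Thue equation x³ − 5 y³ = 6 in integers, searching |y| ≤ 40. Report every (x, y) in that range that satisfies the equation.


The equation is x³ - 5y³ = 6. For fixed y, x³ = 5·y³ + 6, so a solution requires the RHS to be a perfect cube.
Strategy: iterate y from -40 to 40, compute RHS = 5·y³ + 6, and check whether it is a (positive or negative) perfect cube.
Check small values of y:
  y = 0: RHS = 6 is not a perfect cube.
  y = 1: RHS = 11 is not a perfect cube.
  y = -1: RHS = 1 = (1)³ ⇒ x = 1 works.
  y = 2: RHS = 46 is not a perfect cube.
  y = -2: RHS = -34 is not a perfect cube.
  y = 3: RHS = 141 is not a perfect cube.
  y = -3: RHS = -129 is not a perfect cube.
Continuing the search up to |y| = 40 finds no further solutions beyond those listed.
Collected solutions: (1, -1).

Solutions (with |y| ≤ 40): (1, -1).


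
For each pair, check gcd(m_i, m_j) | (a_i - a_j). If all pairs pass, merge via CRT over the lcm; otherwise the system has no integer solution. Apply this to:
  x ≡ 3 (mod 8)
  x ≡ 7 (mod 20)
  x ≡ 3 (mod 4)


Moduli 8, 20, 4 are not pairwise coprime, so CRT works modulo lcm(m_i) when all pairwise compatibility conditions hold.
Pairwise compatibility: gcd(m_i, m_j) must divide a_i - a_j for every pair.
Merge one congruence at a time:
  Start: x ≡ 3 (mod 8).
  Combine with x ≡ 7 (mod 20): gcd(8, 20) = 4; 7 - 3 = 4, which IS divisible by 4, so compatible.
    Write x = 3 + 8·t and substitute into x ≡ 7 (mod 20): 8·t ≡ 7 − 3 = 4 (mod 20).
    Divide the congruence (and modulus) by g = 4: 2·t ≡ 1 (mod 5).
    The inverse of 2 mod 5 is 3 (since 2·3 = 6 = 1·5 + 1), so t ≡ 3·1 = 3 ≡ 3 (mod 5).
    Then x = 3 + 8·3 = 27, valid modulo lcm(8, 20) = 40: x ≡ 27 (mod 40).
  Combine with x ≡ 3 (mod 4): gcd(40, 4) = 4; 3 - 27 = -24, which IS divisible by 4, so compatible.
    Write x = 27 + 40·t and substitute into x ≡ 3 (mod 4): 40·t ≡ 3 − 27 = -24 (mod 4).
    Divide the congruence (and modulus) by g = 4: 10·t ≡ -6 (mod 1).
    Modulo 1 every t works; take t = 0.
    Then x = 27 + 40·0 = 27, valid modulo lcm(40, 4) = 40: x ≡ 27 (mod 40).
Verify: 27 mod 8 = 3, 27 mod 20 = 7, 27 mod 4 = 3.

x ≡ 27 (mod 40).


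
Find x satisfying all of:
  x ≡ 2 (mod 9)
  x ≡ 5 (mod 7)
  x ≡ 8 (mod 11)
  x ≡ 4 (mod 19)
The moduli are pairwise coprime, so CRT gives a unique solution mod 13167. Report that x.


Product of moduli M = 9 · 7 · 11 · 19 = 13167.
Merge one congruence at a time:
  Start: x ≡ 2 (mod 9).
  Combine with x ≡ 5 (mod 7); new modulus lcm = 63.
    Write x = 2 + 9·t and substitute into x ≡ 5 (mod 7): 9·t ≡ 5 − 2 = 3 (mod 7).
    Reduce coefficients mod 7: 2·t ≡ 3 (mod 7).
    The inverse of 2 mod 7 is 4 (since 2·4 = 8 = 1·7 + 1), so t ≡ 4·3 = 12 ≡ 5 (mod 7).
    Then x = 2 + 9·5 = 47, valid modulo lcm(9, 7) = 63: x ≡ 47 (mod 63).
  Combine with x ≡ 8 (mod 11); new modulus lcm = 693.
    Write x = 47 + 63·t and substitute into x ≡ 8 (mod 11): 63·t ≡ 8 − 47 = -39 (mod 11).
    Reduce coefficients mod 11: 8·t ≡ 5 (mod 11).
    The inverse of 8 mod 11 is 7 (since 8·7 = 56 = 5·11 + 1), so t ≡ 7·5 = 35 ≡ 2 (mod 11).
    Then x = 47 + 63·2 = 173, valid modulo lcm(63, 11) = 693: x ≡ 173 (mod 693).
  Combine with x ≡ 4 (mod 19); new modulus lcm = 13167.
    Write x = 173 + 693·t and substitute into x ≡ 4 (mod 19): 693·t ≡ 4 − 173 = -169 (mod 19).
    Reduce coefficients mod 19: 9·t ≡ 2 (mod 19).
    The inverse of 9 mod 19 is 17 (since 9·17 = 153 = 8·19 + 1), so t ≡ 17·2 = 34 ≡ 15 (mod 19).
    Then x = 173 + 693·15 = 10568, valid modulo lcm(693, 19) = 13167: x ≡ 10568 (mod 13167).
Verify against each original: 10568 mod 9 = 2, 10568 mod 7 = 5, 10568 mod 11 = 8, 10568 mod 19 = 4.

x ≡ 10568 (mod 13167).


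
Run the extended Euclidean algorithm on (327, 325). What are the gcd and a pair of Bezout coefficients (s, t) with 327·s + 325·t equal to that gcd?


Euclidean algorithm on (327, 325) — divide until remainder is 0:
  327 = 1 · 325 + 2
  325 = 162 · 2 + 1
  2 = 2 · 1 + 0
gcd(327, 325) = 1.
Track Bezout coefficients alongside the remainders: start with r₀ = 327 = a·1 + b·0 (s = 1, t = 0) and r₁ = 325 = a·0 + b·1 (s = 0, t = 1); each new remainder r_{k+1} = r_{k-1} − q_k·r_k inherits s_{k+1} = s_{k-1} − q_k·s_k, t_{k+1} = t_{k-1} − q_k·t_k, so r_k = a·s_k + b·t_k at every step:
  q = 1: r = 2, s = 1 − 1·0 = 1, t = 0 − 1·1 = -1  (check: 327·1 + 325·(-1) = 2)
  q = 162: r = 1, s = 0 − 162·1 = -162, t = 1 − 162·(-1) = 163  (check: 327·(-162) + 325·163 = 1)
The row with r = 1 (the gcd) gives the Bezout coefficients s = -162, t = 163.
Result: 327 · (-162) + 325 · (163) = 1.

gcd(327, 325) = 1; s = -162, t = 163 (check: 327·(-162) + 325·163 = 1).


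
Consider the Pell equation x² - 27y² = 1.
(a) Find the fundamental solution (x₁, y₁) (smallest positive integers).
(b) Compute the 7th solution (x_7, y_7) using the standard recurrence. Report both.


Step 1: Find the fundamental solution (x₁, y₁) of x² - 27y² = 1.
  Expand √27 as a continued fraction. a₀ = ⌊√27⌋ = 5; iterate m_{k+1} = d_k·a_k − m_k, d_{k+1} = (27 − m_{k+1}²)/d_k, a_{k+1} = ⌊(a₀ + m_{k+1})/d_{k+1}⌋ (starting m₀ = 0, d₀ = 1), with convergents p_k = a_k·p_{k-1} + p_{k-2}, q_k = a_k·q_{k-1} + q_{k-2} (p₋₁ = 1, q₋₁ = 0):
  k = 0: a₀ = 5; p₀/q₀ = 5/1; p₀² − 27·q₀² = 25 − 27 = -2.
  k = 1: m = 5, d = 2, a = ⌊(5 + 5)/2⌋ = 5; p/q = (5·5 + 1)/(5·1 + 0) = 26/5; p² − 27·q² = 676 − 675 = 1.
  The first convergent with p² − 27·q² = 1 gives the fundamental solution (x₁, y₁) = (26, 5).
Step 2: Apply the recurrence (x_{n+1}, y_{n+1}) = (x₁x_n + 27y₁y_n, x₁y_n + y₁x_n) repeatedly.
  From (x_1, y_1) = (26, 5): x_2 = 26·26 + 27·5·5 = 1351; y_2 = 26·5 + 5·26 = 260.
  From (x_2, y_2) = (1351, 260): x_3 = 26·1351 + 27·5·260 = 70226; y_3 = 26·260 + 5·1351 = 13515.
  From (x_3, y_3) = (70226, 13515): x_4 = 26·70226 + 27·5·13515 = 3650401; y_4 = 26·13515 + 5·70226 = 702520.
  From (x_4, y_4) = (3650401, 702520): x_5 = 26·3650401 + 27·5·702520 = 189750626; y_5 = 26·702520 + 5·3650401 = 36517525.
  From (x_5, y_5) = (189750626, 36517525): x_6 = 26·189750626 + 27·5·36517525 = 9863382151; y_6 = 26·36517525 + 5·189750626 = 1898208780.
  From (x_6, y_6) = (9863382151, 1898208780): x_7 = 26·9863382151 + 27·5·1898208780 = 512706121226; y_7 = 26·1898208780 + 5·9863382151 = 98670339035.
Step 3: Verify x_7² - 27·y_7² = 262867566742609807743076 - 262867566742609807743075 = 1 (should be 1). ✓

(x_1, y_1) = (26, 5); (x_7, y_7) = (512706121226, 98670339035).


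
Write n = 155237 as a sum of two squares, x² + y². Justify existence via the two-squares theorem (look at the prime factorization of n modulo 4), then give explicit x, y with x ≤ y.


Step 1: Factor n = 155237 = 29 · 53 · 101.
Step 2: Check the mod-4 condition on each prime factor: 29 ≡ 1 (mod 4), exponent 1; 53 ≡ 1 (mod 4), exponent 1; 101 ≡ 1 (mod 4), exponent 1.
All primes ≡ 3 (mod 4) appear to even exponent (or don't appear), so by the two-squares theorem n IS expressible as a sum of two squares.
Step 3: Build a representation. Here n = 29 · 53 · 101 is a product of primes ≡ 1 (mod 4). Each prime p ≡ 1 (mod 4) is itself a sum of two squares; find a² by testing p − a² for a perfect square:
  29: 29 − 1² = 28, 29 − 2² = 25 = 5² ⇒ 29 = 2² + 5².
  53: 53 − 1² = 52, 53 − 2² = 49 = 7² ⇒ 53 = 2² + 7².
  101: 101 − 1² = 100 = 10² ⇒ 101 = 1² + 10².
  Combine using the Brahmagupta–Fibonacci identity (a² + b²)(c² + d²) = (ac − bd)² + (ad + bc)² = (ac + bd)² + (ad − bc)²:
  29 · 53 = 1537: from (2² + 5²)(2² + 7²), take (2·2 − 5·7, 2·7 + 5·2) = (4 − 35, 14 + 10) = (-31, 24); dropping signs (only squares matter) gives (31, 24); check 31² + 24² = 961 + 576 = 1537 ✓.
  1537 · 101 = 155237: from (31² + 24²)(1² + 10²), take (31·1 − 24·10, 31·10 + 24·1) = (31 − 240, 310 + 24) = (-209, 334); dropping signs (only squares matter) gives (209, 334); check 209² + 334² = 43681 + 111556 = 155237 ✓.
Step 4: Order so x ≤ y and verify: 209² + 334² = 43681 + 111556 = 155237 = n. ✓

n = 155237 = 209² + 334² (one valid representation with x ≤ y).


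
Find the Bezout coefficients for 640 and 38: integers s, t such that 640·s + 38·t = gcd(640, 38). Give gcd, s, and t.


Euclidean algorithm on (640, 38) — divide until remainder is 0:
  640 = 16 · 38 + 32
  38 = 1 · 32 + 6
  32 = 5 · 6 + 2
  6 = 3 · 2 + 0
gcd(640, 38) = 2.
Track Bezout coefficients alongside the remainders: start with r₀ = 640 = a·1 + b·0 (s = 1, t = 0) and r₁ = 38 = a·0 + b·1 (s = 0, t = 1); each new remainder r_{k+1} = r_{k-1} − q_k·r_k inherits s_{k+1} = s_{k-1} − q_k·s_k, t_{k+1} = t_{k-1} − q_k·t_k, so r_k = a·s_k + b·t_k at every step:
  q = 16: r = 32, s = 1 − 16·0 = 1, t = 0 − 16·1 = -16  (check: 640·1 + 38·(-16) = 32)
  q = 1: r = 6, s = 0 − 1·1 = -1, t = 1 − 1·(-16) = 17  (check: 640·(-1) + 38·17 = 6)
  q = 5: r = 2, s = 1 − 5·(-1) = 6, t = -16 − 5·17 = -101  (check: 640·6 + 38·(-101) = 2)
The row with r = 2 (the gcd) gives the Bezout coefficients s = 6, t = -101.
Result: 640 · (6) + 38 · (-101) = 2.

gcd(640, 38) = 2; s = 6, t = -101 (check: 640·6 + 38·(-101) = 2).


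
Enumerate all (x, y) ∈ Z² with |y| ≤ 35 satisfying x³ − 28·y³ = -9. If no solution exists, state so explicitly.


The equation is x³ - 28y³ = -9. For fixed y, x³ = 28·y³ − 9, so a solution requires the RHS to be a perfect cube.
Strategy: iterate y from -35 to 35, compute RHS = 28·y³ − 9, and check whether it is a (positive or negative) perfect cube.
Check small values of y:
  y = 0: RHS = -9 is not a perfect cube.
  y = 1: RHS = 19 is not a perfect cube.
  y = -1: RHS = -37 is not a perfect cube.
  y = 2: RHS = 215 is not a perfect cube.
  y = -2: RHS = -233 is not a perfect cube.
  y = 3: RHS = 747 is not a perfect cube.
  y = -3: RHS = -765 is not a perfect cube.
Continuing the search up to |y| = 35 finds no solutions either.
No (x, y) in the scanned range satisfies the equation.

No integer solutions with |y| ≤ 35.


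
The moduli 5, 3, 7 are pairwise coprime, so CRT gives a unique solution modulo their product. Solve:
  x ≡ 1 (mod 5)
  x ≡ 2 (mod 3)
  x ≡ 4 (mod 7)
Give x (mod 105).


Moduli 5, 3, 7 are pairwise coprime; by CRT there is a unique solution modulo M = 5 · 3 · 7 = 105.
Solve pairwise, accumulating the modulus:
  Start with x ≡ 1 (mod 5).
  Combine with x ≡ 2 (mod 3): since gcd(5, 3) = 1, we get a unique residue mod 15.
    Write x = 1 + 5·t and substitute into x ≡ 2 (mod 3): 5·t ≡ 2 − 1 = 1 (mod 3).
    Reduce coefficients mod 3: 2·t ≡ 1 (mod 3).
    The inverse of 2 mod 3 is 2 (since 2·2 = 4 = 1·3 + 1), so t ≡ 2·1 = 2 ≡ 2 (mod 3).
    Then x = 1 + 5·2 = 11, valid modulo lcm(5, 3) = 15: x ≡ 11 (mod 15).
  Combine with x ≡ 4 (mod 7): since gcd(15, 7) = 1, we get a unique residue mod 105.
    Write x = 11 + 15·t and substitute into x ≡ 4 (mod 7): 15·t ≡ 4 − 11 = -7 (mod 7).
    Reduce coefficients mod 7: 1·t ≡ 0 (mod 7).
    So t ≡ 0 (mod 7).
    Then x = 11 + 15·0 = 11, valid modulo lcm(15, 7) = 105: x ≡ 11 (mod 105).
Verify: 11 mod 5 = 1 ✓, 11 mod 3 = 2 ✓, 11 mod 7 = 4 ✓.

x ≡ 11 (mod 105).


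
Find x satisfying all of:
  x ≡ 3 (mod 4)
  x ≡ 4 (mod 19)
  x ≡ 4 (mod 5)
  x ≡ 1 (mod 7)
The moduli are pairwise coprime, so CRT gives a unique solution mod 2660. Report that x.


Product of moduli M = 4 · 19 · 5 · 7 = 2660.
Merge one congruence at a time:
  Start: x ≡ 3 (mod 4).
  Combine with x ≡ 4 (mod 19); new modulus lcm = 76.
    Write x = 3 + 4·t and substitute into x ≡ 4 (mod 19): 4·t ≡ 4 − 3 = 1 (mod 19).
    The inverse of 4 mod 19 is 5 (since 4·5 = 20 = 1·19 + 1), so t ≡ 5·1 = 5 ≡ 5 (mod 19).
    Then x = 3 + 4·5 = 23, valid modulo lcm(4, 19) = 76: x ≡ 23 (mod 76).
  Combine with x ≡ 4 (mod 5); new modulus lcm = 380.
    Write x = 23 + 76·t and substitute into x ≡ 4 (mod 5): 76·t ≡ 4 − 23 = -19 (mod 5).
    Reduce coefficients mod 5: 1·t ≡ 1 (mod 5).
    So t ≡ 1 (mod 5).
    Then x = 23 + 76·1 = 99, valid modulo lcm(76, 5) = 380: x ≡ 99 (mod 380).
  Combine with x ≡ 1 (mod 7); new modulus lcm = 2660.
    Write x = 99 + 380·t and substitute into x ≡ 1 (mod 7): 380·t ≡ 1 − 99 = -98 (mod 7).
    Reduce coefficients mod 7: 2·t ≡ 0 (mod 7).
    The inverse of 2 mod 7 is 4 (since 2·4 = 8 = 1·7 + 1), so t ≡ 4·0 = 0 ≡ 0 (mod 7).
    Then x = 99 + 380·0 = 99, valid modulo lcm(380, 7) = 2660: x ≡ 99 (mod 2660).
Verify against each original: 99 mod 4 = 3, 99 mod 19 = 4, 99 mod 5 = 4, 99 mod 7 = 1.

x ≡ 99 (mod 2660).


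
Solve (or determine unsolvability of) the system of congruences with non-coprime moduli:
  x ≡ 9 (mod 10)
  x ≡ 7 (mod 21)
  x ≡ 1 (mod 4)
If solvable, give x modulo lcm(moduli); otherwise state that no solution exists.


Moduli 10, 21, 4 are not pairwise coprime, so CRT works modulo lcm(m_i) when all pairwise compatibility conditions hold.
Pairwise compatibility: gcd(m_i, m_j) must divide a_i - a_j for every pair.
Merge one congruence at a time:
  Start: x ≡ 9 (mod 10).
  Combine with x ≡ 7 (mod 21): gcd(10, 21) = 1; 7 - 9 = -2, which IS divisible by 1, so compatible.
    Write x = 9 + 10·t and substitute into x ≡ 7 (mod 21): 10·t ≡ 7 − 9 = -2 (mod 21).
    Reduce coefficients mod 21: 10·t ≡ 19 (mod 21).
    The inverse of 10 mod 21 is 19 (since 10·19 = 190 = 9·21 + 1), so t ≡ 19·19 = 361 ≡ 4 (mod 21).
    Then x = 9 + 10·4 = 49, valid modulo lcm(10, 21) = 210: x ≡ 49 (mod 210).
  Combine with x ≡ 1 (mod 4): gcd(210, 4) = 2; 1 - 49 = -48, which IS divisible by 2, so compatible.
    Write x = 49 + 210·t and substitute into x ≡ 1 (mod 4): 210·t ≡ 1 − 49 = -48 (mod 4).
    Divide the congruence (and modulus) by g = 2: 105·t ≡ -24 (mod 2).
    Reduce coefficients mod 2: 1·t ≡ 0 (mod 2).
    So t ≡ 0 (mod 2).
    Then x = 49 + 210·0 = 49, valid modulo lcm(210, 4) = 420: x ≡ 49 (mod 420).
Verify: 49 mod 10 = 9, 49 mod 21 = 7, 49 mod 4 = 1.

x ≡ 49 (mod 420).


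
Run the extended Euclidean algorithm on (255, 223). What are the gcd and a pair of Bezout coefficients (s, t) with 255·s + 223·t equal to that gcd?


Euclidean algorithm on (255, 223) — divide until remainder is 0:
  255 = 1 · 223 + 32
  223 = 6 · 32 + 31
  32 = 1 · 31 + 1
  31 = 31 · 1 + 0
gcd(255, 223) = 1.
Track Bezout coefficients alongside the remainders: start with r₀ = 255 = a·1 + b·0 (s = 1, t = 0) and r₁ = 223 = a·0 + b·1 (s = 0, t = 1); each new remainder r_{k+1} = r_{k-1} − q_k·r_k inherits s_{k+1} = s_{k-1} − q_k·s_k, t_{k+1} = t_{k-1} − q_k·t_k, so r_k = a·s_k + b·t_k at every step:
  q = 1: r = 32, s = 1 − 1·0 = 1, t = 0 − 1·1 = -1  (check: 255·1 + 223·(-1) = 32)
  q = 6: r = 31, s = 0 − 6·1 = -6, t = 1 − 6·(-1) = 7  (check: 255·(-6) + 223·7 = 31)
  q = 1: r = 1, s = 1 − 1·(-6) = 7, t = -1 − 1·7 = -8  (check: 255·7 + 223·(-8) = 1)
The row with r = 1 (the gcd) gives the Bezout coefficients s = 7, t = -8.
Result: 255 · (7) + 223 · (-8) = 1.

gcd(255, 223) = 1; s = 7, t = -8 (check: 255·7 + 223·(-8) = 1).
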